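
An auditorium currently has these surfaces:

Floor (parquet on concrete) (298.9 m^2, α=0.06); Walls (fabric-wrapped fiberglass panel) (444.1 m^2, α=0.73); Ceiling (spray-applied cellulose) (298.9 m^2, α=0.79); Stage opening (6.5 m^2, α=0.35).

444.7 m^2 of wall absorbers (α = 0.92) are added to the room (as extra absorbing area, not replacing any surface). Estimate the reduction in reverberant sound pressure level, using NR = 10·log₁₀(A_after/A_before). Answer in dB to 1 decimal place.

A_before = Σ Sᵢαᵢ = 298.9×0.06 + 444.1×0.73 + 298.9×0.79 + 6.5×0.35 = 580.533 sabins.
Treatment contributes 444.7·0.92 = 409.124 sabins.
New total A_after = 989.657 sabins.
Reduction = 10 log₁₀(A_after/A_before) = 10 log₁₀(1.7047) = 2.3 dB.

2.3 dB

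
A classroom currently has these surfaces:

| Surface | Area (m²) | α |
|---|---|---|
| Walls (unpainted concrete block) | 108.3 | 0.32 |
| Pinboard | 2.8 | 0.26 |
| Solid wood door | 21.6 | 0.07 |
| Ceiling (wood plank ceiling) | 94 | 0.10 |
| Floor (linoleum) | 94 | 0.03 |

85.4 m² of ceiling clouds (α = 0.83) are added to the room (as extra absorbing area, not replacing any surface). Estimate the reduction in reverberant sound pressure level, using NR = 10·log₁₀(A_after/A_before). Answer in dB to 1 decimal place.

A_before = Σ Sᵢαᵢ = 108.3×0.32 + 2.8×0.26 + 21.6×0.07 + 94×0.10 + 94×0.03 = 49.116 sabins.
Treatment contributes 85.4·0.83 = 70.882 sabins.
New total A_after = 119.998 sabins.
Reduction = 10 log₁₀(A_after/A_before) = 10 log₁₀(2.4432) = 3.9 dB.

3.9 dB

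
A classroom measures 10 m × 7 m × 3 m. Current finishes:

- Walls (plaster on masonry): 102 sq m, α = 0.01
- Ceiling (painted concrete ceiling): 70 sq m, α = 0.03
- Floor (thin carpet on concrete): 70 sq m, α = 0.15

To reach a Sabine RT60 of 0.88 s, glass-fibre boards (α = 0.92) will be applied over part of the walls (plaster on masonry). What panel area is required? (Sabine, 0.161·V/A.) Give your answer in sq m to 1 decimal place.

Equivalent absorption area: A₁ = 102*0.01 + 70*0.03 + 70*0.15 = 13.620 sq m.
Required A₂ = 0.161·210/0.88 = 38.420 sabins.
ΔA needed = 38.420 − 13.620 = 24.800 sabins.
Net gain per sq m: Δα = 0.92 − 0.01 = 0.91.
Panel area = 24.800 / 0.91 = 27.3 sq m.

27.3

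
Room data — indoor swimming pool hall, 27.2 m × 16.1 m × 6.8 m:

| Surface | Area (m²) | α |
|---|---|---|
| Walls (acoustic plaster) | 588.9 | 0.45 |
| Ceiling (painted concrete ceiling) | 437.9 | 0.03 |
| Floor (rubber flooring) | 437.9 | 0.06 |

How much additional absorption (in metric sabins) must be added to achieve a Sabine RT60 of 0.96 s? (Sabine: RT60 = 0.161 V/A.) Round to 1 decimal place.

Total absorption A₁ = 588.9*0.45 + 437.9*0.03 + 437.9*0.06
  = 265.005 + 13.137 + 26.274 = 304.416 m² sabins.
V = 2977.856 m³. Required absorption A₂ = 0.161 × 2977.856 / 0.96 = 499.411 sabins.
Additional absorption ΔA = 499.411 − 304.416 = 195.0 sabins.

195.0 sabins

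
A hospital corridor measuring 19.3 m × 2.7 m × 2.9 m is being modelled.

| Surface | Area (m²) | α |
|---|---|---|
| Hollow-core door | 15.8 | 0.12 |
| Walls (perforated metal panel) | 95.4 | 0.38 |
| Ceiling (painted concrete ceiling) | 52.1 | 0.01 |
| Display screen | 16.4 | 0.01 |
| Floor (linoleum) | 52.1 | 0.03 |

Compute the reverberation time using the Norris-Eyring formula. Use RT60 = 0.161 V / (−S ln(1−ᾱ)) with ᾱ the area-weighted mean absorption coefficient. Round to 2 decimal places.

Total surface area S = 15.8 + 95.4 + 52.1 + 16.4 + 52.1 = 231.8 m².
Σ(Sᵢαᵢ) = 15.8×0.12 + 95.4×0.38 + 52.1×0.01 + 16.4×0.01 + 52.1×0.03 = 40.396.
Mean coefficient ᾱ = A/S = 0.1743.
Eyring denominator: −S ln(1−ᾱ) = 44.395.
V = 19.3 × 2.7 × 2.9 = 151.119 m³.
RT60 = 0.161 × 151.119 / 44.395 = 0.55 s.

0.55 s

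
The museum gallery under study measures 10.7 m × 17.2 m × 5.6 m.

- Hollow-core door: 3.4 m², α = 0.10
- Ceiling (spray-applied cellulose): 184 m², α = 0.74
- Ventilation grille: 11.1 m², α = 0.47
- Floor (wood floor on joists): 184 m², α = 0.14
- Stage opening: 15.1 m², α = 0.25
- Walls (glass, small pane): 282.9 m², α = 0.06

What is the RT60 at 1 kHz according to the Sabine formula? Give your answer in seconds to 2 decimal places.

0.88 sec

Total absorption A = 3.4×0.10 + 184×0.74 + 11.1×0.47 + 184×0.14 + 15.1×0.25 + 282.9×0.06
  = 0.340 + 136.160 + 5.217 + 25.760 + 3.775 + 16.974 = 188.226 m² sabins.
Volume V = 10.7 × 17.2 × 5.6 = 1030.624 m³.
T = 0.161 V/A = 0.161·1030.624/188.226 = 0.88 s.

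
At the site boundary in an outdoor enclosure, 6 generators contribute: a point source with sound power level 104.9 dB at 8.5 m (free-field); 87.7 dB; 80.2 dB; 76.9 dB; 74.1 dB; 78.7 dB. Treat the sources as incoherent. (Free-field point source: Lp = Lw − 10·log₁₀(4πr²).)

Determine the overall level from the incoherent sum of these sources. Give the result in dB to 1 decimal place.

89.4 dB

Source at 8.5 m: Lp = 104.9 − 10·log₁₀(4π·8.5²) = 104.9 − 10·log₁₀(907.920) = 75.3 dB.
Sum in the linear (power) domain: Σ 10^(Lᵢ/10) = 10^(75.3/10) + 10^(87.7/10) + 10^(80.2/10) + 10^(76.9/10) + 10^(74.1/10) + 10^(78.7/10) = 8.763e+08.
Back to dB: 10·log₁₀ Σ = 89.4 dB.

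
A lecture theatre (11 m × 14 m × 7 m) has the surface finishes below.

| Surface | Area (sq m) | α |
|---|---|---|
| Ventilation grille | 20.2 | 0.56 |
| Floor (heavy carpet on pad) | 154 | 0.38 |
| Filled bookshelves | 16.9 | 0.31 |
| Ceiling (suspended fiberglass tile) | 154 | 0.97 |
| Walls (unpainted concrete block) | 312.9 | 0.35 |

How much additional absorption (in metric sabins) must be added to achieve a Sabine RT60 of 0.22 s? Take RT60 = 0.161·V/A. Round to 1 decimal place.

454.9 sabins

Equivalent absorption area: A₁ = 20.2×0.56 + 154×0.38 + 16.9×0.31 + 154×0.97 + 312.9×0.35 = 333.966 sq m.
V = 1078 m³. Required absorption A₂ = 0.161 × 1078 / 0.22 = 788.900 sabins.
Additional absorption ΔA = 788.900 − 333.966 = 454.9 sabins.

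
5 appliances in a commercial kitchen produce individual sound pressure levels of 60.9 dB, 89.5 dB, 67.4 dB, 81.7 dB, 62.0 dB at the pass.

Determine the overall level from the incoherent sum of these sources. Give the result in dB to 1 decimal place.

Sum in the linear (power) domain: Σ 10^(Lᵢ/10) = 10^(60.9/10) + 10^(89.5/10) + 10^(67.4/10) + 10^(81.7/10) + 10^(62.0/10) = 1.047e+09.
Back to dB: 10·log₁₀ Σ = 90.2 dB.

90.2 dB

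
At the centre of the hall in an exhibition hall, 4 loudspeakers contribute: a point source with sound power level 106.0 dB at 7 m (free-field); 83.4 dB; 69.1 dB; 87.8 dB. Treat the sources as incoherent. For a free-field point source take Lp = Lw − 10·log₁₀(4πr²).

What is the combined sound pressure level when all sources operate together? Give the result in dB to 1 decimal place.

Source at 7 m: Lp = 106.0 − 10·log₁₀(4π·7²) = 106.0 − 10·log₁₀(615.752) = 78.1 dB.
Converting to relative power and adding: 10^(78.1/10) + 10^(83.4/10) + 10^(69.1/10) + 10^(87.8/10) = 8.94e+08.
Back to dB: 10·log₁₀ Σ = 89.5 dB.

89.5 dB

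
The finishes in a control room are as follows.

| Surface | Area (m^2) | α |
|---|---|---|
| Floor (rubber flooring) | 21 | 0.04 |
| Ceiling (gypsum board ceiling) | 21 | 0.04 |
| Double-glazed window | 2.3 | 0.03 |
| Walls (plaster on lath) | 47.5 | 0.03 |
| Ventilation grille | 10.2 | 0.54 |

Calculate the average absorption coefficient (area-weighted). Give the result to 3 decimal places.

0.085

S = Σ Sᵢ = 21 + 21 + 2.3 + 47.5 + 10.2 = 102.0 m^2.
Weighted sum Σ Sα = 8.682.
ᾱ = 8.682 / 102.0 = 0.085.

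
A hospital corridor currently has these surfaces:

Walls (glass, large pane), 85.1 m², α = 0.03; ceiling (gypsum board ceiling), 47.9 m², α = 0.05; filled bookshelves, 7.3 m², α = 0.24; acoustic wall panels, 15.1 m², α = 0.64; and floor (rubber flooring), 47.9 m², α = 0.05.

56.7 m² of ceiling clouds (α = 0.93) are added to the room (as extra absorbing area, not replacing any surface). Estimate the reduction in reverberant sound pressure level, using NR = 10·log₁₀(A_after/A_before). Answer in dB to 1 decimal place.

Summing Sᵢαᵢ: 2.553 + 2.395 + 1.752 + 9.664 + 2.395 → A_before = 18.759 sabins.
Added absorption = 56.7 × 0.93 = 52.731 sabins.
New total A_after = 71.490 sabins.
Reduction = 10 log₁₀(A_after/A_before) = 10 log₁₀(3.8110) = 5.8 dB.

5.8 dB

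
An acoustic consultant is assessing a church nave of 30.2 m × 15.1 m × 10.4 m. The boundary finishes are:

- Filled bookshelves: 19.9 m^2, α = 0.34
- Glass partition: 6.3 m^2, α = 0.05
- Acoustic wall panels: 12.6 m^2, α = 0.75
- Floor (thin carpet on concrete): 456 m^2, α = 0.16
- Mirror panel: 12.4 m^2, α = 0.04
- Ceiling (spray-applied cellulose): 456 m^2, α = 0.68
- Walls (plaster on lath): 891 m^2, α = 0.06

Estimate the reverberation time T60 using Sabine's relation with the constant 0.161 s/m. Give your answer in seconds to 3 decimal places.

1.684 sec

Summing Sᵢαᵢ: 6.766 + 0.315 + 9.450 + 72.960 + 0.496 + 310.080 + 53.460 → A = 453.527 sabins.
V = 30.2·15.1·10.4 = 4742.608 m³.
RT60 = 0.161 · V / A = 0.161 × 4742.608 / 453.527 = 1.684 s.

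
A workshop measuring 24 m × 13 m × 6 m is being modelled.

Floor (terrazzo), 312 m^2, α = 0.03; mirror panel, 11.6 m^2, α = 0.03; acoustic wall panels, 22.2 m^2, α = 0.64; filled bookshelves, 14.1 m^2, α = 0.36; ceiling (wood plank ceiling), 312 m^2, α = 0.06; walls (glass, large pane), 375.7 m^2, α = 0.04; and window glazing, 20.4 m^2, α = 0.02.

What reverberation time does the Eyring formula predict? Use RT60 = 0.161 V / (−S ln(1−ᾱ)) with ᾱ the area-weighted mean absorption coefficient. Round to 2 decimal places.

4.63 seconds

Total surface area S = 312 + 11.6 + 22.2 + 14.1 + 312 + 375.7 + 20.4 = 1068.0 m^2.
Absorption A = 312·0.03 + 11.6·0.03 + 22.2·0.64 + 14.1·0.36 + 312·0.06 + 375.7·0.04 + 20.4·0.02 = 63.148 sabins.
Mean coefficient ᾱ = A/S = 0.0591.
Eyring denominator: −S ln(1−ᾱ) = 65.061.
V = 24 × 13 × 6 = 1872 m³.
RT60 = 0.161 × 1872 / 65.061 = 4.63 s.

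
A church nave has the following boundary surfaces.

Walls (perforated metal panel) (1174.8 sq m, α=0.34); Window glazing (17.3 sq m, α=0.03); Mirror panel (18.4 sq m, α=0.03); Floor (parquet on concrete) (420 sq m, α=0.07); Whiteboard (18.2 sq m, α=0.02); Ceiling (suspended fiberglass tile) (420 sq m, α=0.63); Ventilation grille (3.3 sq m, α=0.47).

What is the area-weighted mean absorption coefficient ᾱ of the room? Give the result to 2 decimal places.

S = Σ Sᵢ = 1174.8 + 17.3 + 18.4 + 420 + 18.2 + 420 + 3.3 = 2072.0 sq m.
A = 1174.8·0.34 + 17.3·0.03 + 18.4·0.03 + 420·0.07 + 18.2·0.02 + 420·0.63 + 3.3·0.47 = 696.418 sabins.
ᾱ = A/S = 0.34.

0.34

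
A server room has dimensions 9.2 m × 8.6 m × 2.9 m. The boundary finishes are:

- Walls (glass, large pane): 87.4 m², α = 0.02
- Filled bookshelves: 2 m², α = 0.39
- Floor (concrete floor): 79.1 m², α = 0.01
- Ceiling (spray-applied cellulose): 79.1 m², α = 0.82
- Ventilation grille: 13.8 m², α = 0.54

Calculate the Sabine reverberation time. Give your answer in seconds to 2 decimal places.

0.49 s

A = Σ Sᵢαᵢ = 87.4·0.02 + 2·0.39 + 79.1·0.01 + 79.1·0.82 + 13.8·0.54 = 75.633 sabins.
Room volume: 229.448 m³.
RT60 = 0.161 · V / A = 0.161 × 229.448 / 75.633 = 0.49 s.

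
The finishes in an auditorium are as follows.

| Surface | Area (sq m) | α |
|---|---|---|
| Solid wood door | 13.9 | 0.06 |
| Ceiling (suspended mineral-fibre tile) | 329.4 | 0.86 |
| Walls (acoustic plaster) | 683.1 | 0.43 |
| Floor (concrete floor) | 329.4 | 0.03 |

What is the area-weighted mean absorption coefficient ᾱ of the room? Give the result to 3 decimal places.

0.433

Total surface area S = 1355.8 sq m.
Weighted sum Σ Sα = 587.733.
ᾱ = A/S = 0.433.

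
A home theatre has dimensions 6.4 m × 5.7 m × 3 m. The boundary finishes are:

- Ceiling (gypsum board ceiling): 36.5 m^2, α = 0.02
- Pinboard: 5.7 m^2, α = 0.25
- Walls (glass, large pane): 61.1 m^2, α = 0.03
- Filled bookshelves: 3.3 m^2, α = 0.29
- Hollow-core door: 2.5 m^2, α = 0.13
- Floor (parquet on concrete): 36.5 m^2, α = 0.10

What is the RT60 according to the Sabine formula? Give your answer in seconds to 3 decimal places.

Total absorption A = 36.5·0.02 + 5.7·0.25 + 61.1·0.03 + 3.3·0.29 + 2.5·0.13 + 36.5·0.10
  = 0.730 + 1.425 + 1.833 + 0.957 + 0.325 + 3.650 = 8.920 m^2 sabins.
Room volume: 109.44 m³.
Sabine: RT60 = 0.161 × 109.44 / 8.920 = 1.975 s.

1.975 seconds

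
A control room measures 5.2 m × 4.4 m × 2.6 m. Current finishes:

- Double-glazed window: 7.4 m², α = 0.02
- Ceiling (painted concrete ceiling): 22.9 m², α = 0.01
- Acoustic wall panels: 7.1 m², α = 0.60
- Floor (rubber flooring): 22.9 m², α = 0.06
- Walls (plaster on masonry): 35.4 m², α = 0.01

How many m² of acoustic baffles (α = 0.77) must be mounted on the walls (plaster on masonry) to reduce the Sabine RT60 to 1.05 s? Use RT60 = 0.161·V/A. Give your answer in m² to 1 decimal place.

3.6

Total absorption A₁ = 7.4·0.02 + 22.9·0.01 + 7.1·0.60 + 22.9·0.06 + 35.4·0.01
  = 0.148 + 0.229 + 4.260 + 1.374 + 0.354 = 6.365 m² sabins.
Required A₂ = 0.161·59.488/1.05 = 9.121 sabins.
Absorption to add: 9.121 − 6.365 = 2.756 sabins.
Each m² of panel replacing the walls (plaster on masonry) adds (0.77 − 0.01) = 0.76 sabins.
Panel area = 2.756 / 0.76 = 3.6 m².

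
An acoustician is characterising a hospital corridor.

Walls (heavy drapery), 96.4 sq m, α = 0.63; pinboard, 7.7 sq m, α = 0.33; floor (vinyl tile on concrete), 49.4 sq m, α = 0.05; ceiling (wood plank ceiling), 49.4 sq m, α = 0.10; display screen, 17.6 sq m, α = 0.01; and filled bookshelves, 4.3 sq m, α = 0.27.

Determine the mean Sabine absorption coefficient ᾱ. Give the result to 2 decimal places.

0.32

Total surface area S = 224.8 sq m.
Weighted sum Σ Sα = 72.020.
ᾱ = 72.020 / 224.8 = 0.32.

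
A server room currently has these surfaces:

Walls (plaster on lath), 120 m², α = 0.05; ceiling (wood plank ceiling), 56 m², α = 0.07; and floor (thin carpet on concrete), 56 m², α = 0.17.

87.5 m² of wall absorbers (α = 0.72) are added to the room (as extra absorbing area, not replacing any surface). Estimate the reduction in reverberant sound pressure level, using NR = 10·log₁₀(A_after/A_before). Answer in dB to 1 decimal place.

A_before = Σ Sᵢαᵢ = 120·0.05 + 56·0.07 + 56·0.17 = 19.440 sabins.
Treatment contributes 87.5·0.72 = 63.000 sabins.
A_after = 19.440 + 63.000 = 82.440 sabins.
NR = 10·log₁₀(82.440/19.440) = 6.3 dB.

6.3 dB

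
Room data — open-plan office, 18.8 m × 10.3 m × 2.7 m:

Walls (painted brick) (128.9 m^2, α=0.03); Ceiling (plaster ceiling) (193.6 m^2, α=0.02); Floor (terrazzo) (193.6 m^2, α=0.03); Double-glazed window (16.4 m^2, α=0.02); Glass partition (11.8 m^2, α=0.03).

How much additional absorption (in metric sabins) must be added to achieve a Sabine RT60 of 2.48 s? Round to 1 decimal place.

A₁ = Σ Sᵢαᵢ = 128.9*0.03 + 193.6*0.02 + 193.6*0.03 + 16.4*0.02 + 11.8*0.03 = 14.229 sabins.
For T = 2.48 s, need A₂ = 0.161·V/T = 0.161·522.828/2.48 = 33.942 sabins.
Shortfall: 33.942 − 14.229 = 19.7 sabins.

19.7 sabins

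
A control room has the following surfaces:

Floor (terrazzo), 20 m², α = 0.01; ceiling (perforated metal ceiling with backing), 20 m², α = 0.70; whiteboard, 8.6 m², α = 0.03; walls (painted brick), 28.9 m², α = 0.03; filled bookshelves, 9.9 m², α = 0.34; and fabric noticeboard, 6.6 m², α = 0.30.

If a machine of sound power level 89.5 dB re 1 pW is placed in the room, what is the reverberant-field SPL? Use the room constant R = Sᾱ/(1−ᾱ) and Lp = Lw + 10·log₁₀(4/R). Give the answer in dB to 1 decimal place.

81.3 dB

A = 20.671 sabins; S = 94.0 m².
ᾱ = 0.2199, so room constant R = A/(1−ᾱ) = 26.498 m².
Lp = 89.5 + 10·log₁₀(4/26.498) = 89.5 + (-8.21) = 81.3 dB.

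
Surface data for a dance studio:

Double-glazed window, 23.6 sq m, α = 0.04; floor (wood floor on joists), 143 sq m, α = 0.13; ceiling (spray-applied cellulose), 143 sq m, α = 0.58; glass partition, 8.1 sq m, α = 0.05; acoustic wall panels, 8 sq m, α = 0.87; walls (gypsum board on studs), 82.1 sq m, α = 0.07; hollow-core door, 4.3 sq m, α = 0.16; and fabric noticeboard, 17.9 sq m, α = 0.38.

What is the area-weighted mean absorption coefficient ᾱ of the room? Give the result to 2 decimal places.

Total surface area S = 430.0 sq m.
Σ(Sᵢαᵢ) = 23.6·0.04 + 143·0.13 + 143·0.58 + 8.1·0.05 + 8·0.87 + 82.1·0.07 + 4.3·0.16 + 17.9·0.38 = 123.076.
ᾱ = A/S = 0.29.

0.29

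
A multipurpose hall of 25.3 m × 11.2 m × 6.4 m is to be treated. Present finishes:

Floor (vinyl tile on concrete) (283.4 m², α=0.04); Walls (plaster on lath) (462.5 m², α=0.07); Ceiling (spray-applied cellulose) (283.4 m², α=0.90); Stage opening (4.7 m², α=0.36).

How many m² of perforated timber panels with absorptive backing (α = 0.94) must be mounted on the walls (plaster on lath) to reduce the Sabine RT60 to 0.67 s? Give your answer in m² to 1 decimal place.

155.5

Equivalent absorption area: A₁ = 283.4×0.04 + 462.5×0.07 + 283.4×0.90 + 4.7×0.36 = 300.463 m².
V = 1813.504 m³. Target absorption A₂ = 0.161 × 1813.504 / 0.67 = 435.782 sabins.
Absorption to add: 435.782 − 300.463 = 135.319 sabins.
Net gain per m²: Δα = 0.94 − 0.07 = 0.87.
Area = ΔA/Δα = 135.319/0.87 = 155.5 m².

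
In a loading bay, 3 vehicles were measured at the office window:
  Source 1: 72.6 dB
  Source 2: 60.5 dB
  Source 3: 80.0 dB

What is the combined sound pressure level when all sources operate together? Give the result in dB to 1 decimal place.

80.8 dB

Σ 10^(Lᵢ/10) = 1.193e+08.
L_total = 10·log₁₀(1.193e+08) = 80.8 dB.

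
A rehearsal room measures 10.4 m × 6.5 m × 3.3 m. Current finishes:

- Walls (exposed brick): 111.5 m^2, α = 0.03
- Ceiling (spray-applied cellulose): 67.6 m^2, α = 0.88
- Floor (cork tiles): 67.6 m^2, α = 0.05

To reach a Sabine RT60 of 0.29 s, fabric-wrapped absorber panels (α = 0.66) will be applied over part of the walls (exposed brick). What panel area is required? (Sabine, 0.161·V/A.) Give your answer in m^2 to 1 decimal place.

91.5

A₁ = Σ Sᵢαᵢ = 111.5*0.03 + 67.6*0.88 + 67.6*0.05 = 66.213 sabins.
V = 223.08 m³. Target absorption A₂ = 0.161 × 223.08 / 0.29 = 123.848 sabins.
ΔA needed = 123.848 − 66.213 = 57.635 sabins.
Net gain per m^2: Δα = 0.66 − 0.03 = 0.63.
Area = ΔA/Δα = 57.635/0.63 = 91.5 m^2.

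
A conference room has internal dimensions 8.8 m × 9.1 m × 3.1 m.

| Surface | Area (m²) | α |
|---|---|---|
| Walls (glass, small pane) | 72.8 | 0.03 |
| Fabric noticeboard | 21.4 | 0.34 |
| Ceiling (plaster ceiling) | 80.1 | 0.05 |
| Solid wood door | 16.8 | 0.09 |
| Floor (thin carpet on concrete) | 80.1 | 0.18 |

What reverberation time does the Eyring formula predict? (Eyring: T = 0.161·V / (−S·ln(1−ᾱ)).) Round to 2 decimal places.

1.28 s

S = Σ Sᵢ = 271.2 m².
Σ(Sᵢαᵢ) = 72.8·0.03 + 21.4·0.34 + 80.1·0.05 + 16.8·0.09 + 80.1·0.18 = 29.395.
Mean coefficient ᾱ = A/S = 0.1084.
Eyring denominator: −S ln(1−ᾱ) = 31.117.
V = 8.8 × 9.1 × 3.1 = 248.248 m³.
RT60 = 0.161 × 248.248 / 31.117 = 1.28 s.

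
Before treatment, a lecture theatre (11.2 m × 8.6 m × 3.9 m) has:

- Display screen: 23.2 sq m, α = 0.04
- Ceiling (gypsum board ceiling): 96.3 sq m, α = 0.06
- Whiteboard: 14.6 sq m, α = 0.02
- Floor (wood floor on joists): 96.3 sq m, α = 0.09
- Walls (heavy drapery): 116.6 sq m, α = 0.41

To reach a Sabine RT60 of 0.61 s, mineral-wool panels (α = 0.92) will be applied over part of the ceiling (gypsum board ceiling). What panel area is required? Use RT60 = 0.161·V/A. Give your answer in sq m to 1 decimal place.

A₁ = Σ Sᵢαᵢ = 23.2·0.04 + 96.3·0.06 + 14.6·0.02 + 96.3·0.09 + 116.6·0.41 = 63.471 sabins.
Required A₂ = 0.161·375.648/0.61 = 99.146 sabins.
ΔA needed = 99.146 − 63.471 = 35.675 sabins.
Each sq m of panel replacing the ceiling (gypsum board ceiling) adds (0.92 − 0.06) = 0.86 sabins.
Area = ΔA/Δα = 35.675/0.86 = 41.5 sq m.

41.5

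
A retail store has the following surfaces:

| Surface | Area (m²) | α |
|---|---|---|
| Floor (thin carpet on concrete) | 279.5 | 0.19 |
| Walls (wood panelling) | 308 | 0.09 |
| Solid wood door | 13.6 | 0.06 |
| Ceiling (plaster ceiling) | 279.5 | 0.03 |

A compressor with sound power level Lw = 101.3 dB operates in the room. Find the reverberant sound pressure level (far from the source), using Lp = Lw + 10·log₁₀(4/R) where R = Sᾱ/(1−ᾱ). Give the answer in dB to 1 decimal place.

Σ(Sᵢαᵢ) = 279.5·0.19 + 308·0.09 + 13.6·0.06 + 279.5·0.03 = 90.026; total area S = 880.6 m².
ᾱ = 90.026/880.6 = 0.1022; R = Sᾱ/(1−ᾱ) = 90.026/(1−0.1022) = 100.274 m².
Lp = 101.3 + 10·log₁₀(4/100.274) = 101.3 + (-13.99) = 87.3 dB.

87.3 dB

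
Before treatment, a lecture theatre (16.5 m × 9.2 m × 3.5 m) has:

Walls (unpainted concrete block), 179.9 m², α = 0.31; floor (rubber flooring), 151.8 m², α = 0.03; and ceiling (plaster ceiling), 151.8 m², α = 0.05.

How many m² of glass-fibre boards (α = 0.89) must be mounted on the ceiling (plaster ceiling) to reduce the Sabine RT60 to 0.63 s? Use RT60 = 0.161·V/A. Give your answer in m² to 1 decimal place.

80.8

A₁ = Σ Sᵢαᵢ = 179.9×0.31 + 151.8×0.03 + 151.8×0.05 = 67.913 sabins.
Required A₂ = 0.161·531.3/0.63 = 135.777 sabins.
Absorption to add: 135.777 − 67.913 = 67.864 sabins.
Net gain per m²: Δα = 0.89 − 0.05 = 0.84.
Panel area = 67.864 / 0.84 = 80.8 m².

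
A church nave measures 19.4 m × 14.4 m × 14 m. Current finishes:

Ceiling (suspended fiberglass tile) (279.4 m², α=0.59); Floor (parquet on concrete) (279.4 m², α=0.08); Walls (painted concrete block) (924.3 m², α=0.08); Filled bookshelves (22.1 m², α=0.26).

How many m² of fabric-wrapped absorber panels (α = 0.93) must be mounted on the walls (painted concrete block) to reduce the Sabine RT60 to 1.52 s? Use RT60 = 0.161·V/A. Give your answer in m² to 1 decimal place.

173.4

Total absorption A₁ = 279.4*0.59 + 279.4*0.08 + 924.3*0.08 + 22.1*0.26
  = 164.846 + 22.352 + 73.944 + 5.746 = 266.888 m² sabins.
V = 3911.04 m³. Target absorption A₂ = 0.161 × 3911.04 / 1.52 = 414.261 sabins.
ΔA needed = 414.261 − 266.888 = 147.373 sabins.
Each m² of panel replacing the walls (painted concrete block) adds (0.93 − 0.08) = 0.85 sabins.
Area = ΔA/Δα = 147.373/0.85 = 173.4 m².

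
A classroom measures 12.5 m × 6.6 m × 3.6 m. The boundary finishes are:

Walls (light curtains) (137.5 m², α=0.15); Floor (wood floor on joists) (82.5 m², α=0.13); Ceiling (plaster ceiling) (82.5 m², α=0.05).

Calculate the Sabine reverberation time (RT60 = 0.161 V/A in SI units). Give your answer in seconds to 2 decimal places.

1.35 sec

Equivalent absorption area: A = 137.5×0.15 + 82.5×0.13 + 82.5×0.05 = 35.475 m².
V = 12.5·6.6·3.6 = 297 m³.
T = 0.161 V/A = 0.161·297/35.475 = 1.35 s.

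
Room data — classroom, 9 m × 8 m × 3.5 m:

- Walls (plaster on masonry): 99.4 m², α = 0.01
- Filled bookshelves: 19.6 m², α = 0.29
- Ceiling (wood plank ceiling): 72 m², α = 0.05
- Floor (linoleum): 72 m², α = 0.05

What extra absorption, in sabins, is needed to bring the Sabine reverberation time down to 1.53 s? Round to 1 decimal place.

12.6 sabins

Total absorption A₁ = 99.4·0.01 + 19.6·0.29 + 72·0.05 + 72·0.05
  = 0.994 + 5.684 + 3.600 + 3.600 = 13.878 m² sabins.
V = 252 m³. Required absorption A₂ = 0.161 × 252 / 1.53 = 26.518 sabins.
Shortfall: 26.518 − 13.878 = 12.6 sabins.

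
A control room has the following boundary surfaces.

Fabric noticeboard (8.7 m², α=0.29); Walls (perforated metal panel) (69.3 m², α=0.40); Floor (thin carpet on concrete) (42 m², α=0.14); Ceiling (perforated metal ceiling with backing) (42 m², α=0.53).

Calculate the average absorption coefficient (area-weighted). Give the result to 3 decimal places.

S = Σ Sᵢ = 8.7 + 69.3 + 42 + 42 = 162.0 m².
Σ(Sᵢαᵢ) = 8.7*0.29 + 69.3*0.40 + 42*0.14 + 42*0.53 = 58.383.
ᾱ = 58.383 / 162.0 = 0.360.

0.360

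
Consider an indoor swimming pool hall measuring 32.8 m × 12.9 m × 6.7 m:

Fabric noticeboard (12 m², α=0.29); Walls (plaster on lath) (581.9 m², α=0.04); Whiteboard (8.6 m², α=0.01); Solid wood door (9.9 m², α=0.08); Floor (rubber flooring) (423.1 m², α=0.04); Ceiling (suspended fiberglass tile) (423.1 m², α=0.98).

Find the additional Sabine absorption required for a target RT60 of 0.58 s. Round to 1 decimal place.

A₁ = Σ Sᵢαᵢ = 12×0.29 + 581.9×0.04 + 8.6×0.01 + 9.9×0.08 + 423.1×0.04 + 423.1×0.98 = 459.196 sabins.
For T = 0.58 s, need A₂ = 0.161·V/T = 0.161·2834.904/0.58 = 786.930 sabins.
Shortfall: 786.930 − 459.196 = 327.7 sabins.

327.7 sabins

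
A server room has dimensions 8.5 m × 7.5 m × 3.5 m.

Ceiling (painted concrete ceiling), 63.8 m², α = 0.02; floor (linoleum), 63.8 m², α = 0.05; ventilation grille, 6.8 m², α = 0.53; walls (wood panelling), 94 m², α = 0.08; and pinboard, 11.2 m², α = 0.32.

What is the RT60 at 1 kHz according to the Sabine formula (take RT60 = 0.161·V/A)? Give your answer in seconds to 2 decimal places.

Equivalent absorption area: A = 63.8*0.02 + 63.8*0.05 + 6.8*0.53 + 94*0.08 + 11.2*0.32 = 19.174 m².
V = 8.5·7.5·3.5 = 223.125 m³.
T = 0.161 V/A = 0.161·223.125/19.174 = 1.87 s.

1.87 sec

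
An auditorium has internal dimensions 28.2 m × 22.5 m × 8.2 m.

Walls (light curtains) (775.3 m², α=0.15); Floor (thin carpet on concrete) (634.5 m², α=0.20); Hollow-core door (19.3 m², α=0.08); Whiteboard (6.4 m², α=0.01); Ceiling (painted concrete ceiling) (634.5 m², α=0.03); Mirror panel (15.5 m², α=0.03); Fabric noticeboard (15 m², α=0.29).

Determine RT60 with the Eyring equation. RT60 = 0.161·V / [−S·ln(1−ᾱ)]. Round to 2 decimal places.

Total surface area S = 775.3 + 634.5 + 19.3 + 6.4 + 634.5 + 15.5 + 15 = 2100.5 m².
Absorption A = 775.3·0.15 + 634.5·0.20 + 19.3·0.08 + 6.4·0.01 + 634.5·0.03 + 15.5·0.03 + 15·0.29 = 268.653 sabins.
Mean coefficient ᾱ = A/S = 0.1279.
Eyring denominator: −S ln(1−ᾱ) = 287.456.
V = 28.2 × 22.5 × 8.2 = 5202.9 m³.
T = 0.161·V/[−S·ln(1−ᾱ)] = 0.161·5202.9/287.456 = 2.91 s.

2.91 sec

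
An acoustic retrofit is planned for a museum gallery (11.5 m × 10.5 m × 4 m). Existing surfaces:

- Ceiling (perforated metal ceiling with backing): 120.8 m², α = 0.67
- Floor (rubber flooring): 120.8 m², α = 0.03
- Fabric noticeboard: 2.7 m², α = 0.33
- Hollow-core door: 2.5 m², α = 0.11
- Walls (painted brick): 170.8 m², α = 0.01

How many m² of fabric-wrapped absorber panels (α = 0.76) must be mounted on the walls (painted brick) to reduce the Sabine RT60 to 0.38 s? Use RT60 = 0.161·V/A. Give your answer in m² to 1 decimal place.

156.3

Summing Sᵢαᵢ: 80.936 + 3.624 + 0.891 + 0.275 + 1.708 → A₁ = 87.434 sabins.
Required A₂ = 0.161·483/0.38 = 204.639 sabins.
Absorption to add: 204.639 − 87.434 = 117.205 sabins.
Net gain per m²: Δα = 0.76 − 0.01 = 0.75.
Panel area = 117.205 / 0.75 = 156.3 m².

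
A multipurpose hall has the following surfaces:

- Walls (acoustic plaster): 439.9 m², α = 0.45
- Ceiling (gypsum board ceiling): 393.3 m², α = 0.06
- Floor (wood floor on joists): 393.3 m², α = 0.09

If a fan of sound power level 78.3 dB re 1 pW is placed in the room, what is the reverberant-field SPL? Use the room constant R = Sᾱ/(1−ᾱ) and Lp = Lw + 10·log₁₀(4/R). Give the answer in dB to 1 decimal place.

59.2 dB

A = 256.950 sabins; S = 1226.5 m².
ᾱ = 256.950/1226.5 = 0.2095; R = Sᾱ/(1−ᾱ) = 256.950/(1−0.2095) = 325.047 m².
Lp = Lw + 10 log₁₀(4/R) = 78.3 -19.10 = 59.2 dB.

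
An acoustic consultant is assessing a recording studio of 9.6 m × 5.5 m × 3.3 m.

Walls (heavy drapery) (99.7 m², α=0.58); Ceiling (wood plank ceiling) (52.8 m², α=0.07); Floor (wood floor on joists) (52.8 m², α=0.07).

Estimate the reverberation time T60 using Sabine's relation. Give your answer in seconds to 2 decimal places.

A = Σ Sᵢαᵢ = 99.7·0.58 + 52.8·0.07 + 52.8·0.07 = 65.218 sabins.
Room volume: 174.24 m³.
Sabine: RT60 = 0.161 × 174.24 / 65.218 = 0.43 s.

0.43 s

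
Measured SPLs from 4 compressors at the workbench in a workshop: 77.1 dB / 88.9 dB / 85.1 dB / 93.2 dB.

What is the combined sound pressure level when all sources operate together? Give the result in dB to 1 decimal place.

95.1 dB

Σ 10^(Lᵢ/10) = 3.24e+09.
L_total = 10·log₁₀(3.24e+09) = 95.1 dB.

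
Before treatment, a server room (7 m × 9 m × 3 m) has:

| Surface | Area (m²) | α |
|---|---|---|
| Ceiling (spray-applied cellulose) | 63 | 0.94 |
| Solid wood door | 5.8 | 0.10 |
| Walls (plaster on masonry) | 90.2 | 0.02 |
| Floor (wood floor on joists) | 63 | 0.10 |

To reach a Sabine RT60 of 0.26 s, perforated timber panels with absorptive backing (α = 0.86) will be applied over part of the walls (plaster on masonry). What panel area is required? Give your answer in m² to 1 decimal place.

58.5

Total absorption A₁ = 63*0.94 + 5.8*0.10 + 90.2*0.02 + 63*0.10
  = 59.220 + 0.580 + 1.804 + 6.300 = 67.904 m² sabins.
Required A₂ = 0.161·189/0.26 = 117.035 sabins.
ΔA needed = 117.035 − 67.904 = 49.131 sabins.
Each m² of panel replacing the walls (plaster on masonry) adds (0.86 − 0.02) = 0.84 sabins.
Area = ΔA/Δα = 49.131/0.84 = 58.5 m².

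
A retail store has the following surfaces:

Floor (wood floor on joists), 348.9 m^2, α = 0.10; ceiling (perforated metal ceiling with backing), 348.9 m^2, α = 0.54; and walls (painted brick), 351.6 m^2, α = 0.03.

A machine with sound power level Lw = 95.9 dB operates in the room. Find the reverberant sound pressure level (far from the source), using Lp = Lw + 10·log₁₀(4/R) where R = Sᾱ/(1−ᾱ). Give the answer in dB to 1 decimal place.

Σ(Sᵢαᵢ) = 348.9×0.10 + 348.9×0.54 + 351.6×0.03 = 233.844; total area S = 1049.4 m^2.
ᾱ = 233.844/1049.4 = 0.2228; R = Sᾱ/(1−ᾱ) = 233.844/(1−0.2228) = 300.880 m^2.
Lp = 95.9 + 10·log₁₀(4/300.880) = 95.9 + (-18.76) = 77.1 dB.

77.1 dB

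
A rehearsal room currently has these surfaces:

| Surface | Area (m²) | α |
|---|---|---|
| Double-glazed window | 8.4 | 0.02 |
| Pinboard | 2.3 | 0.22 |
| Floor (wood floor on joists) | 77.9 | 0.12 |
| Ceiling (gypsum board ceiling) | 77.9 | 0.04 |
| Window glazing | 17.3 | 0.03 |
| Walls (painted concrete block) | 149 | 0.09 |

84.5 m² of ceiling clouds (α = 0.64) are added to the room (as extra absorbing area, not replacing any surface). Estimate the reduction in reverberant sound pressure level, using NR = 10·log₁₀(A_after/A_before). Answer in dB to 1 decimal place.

Summing Sᵢαᵢ: 0.168 + 0.506 + 9.348 + 3.116 + 0.519 + 13.410 → A_before = 27.067 sabins.
Added absorption = 84.5 × 0.64 = 54.080 sabins.
A_after = 27.067 + 54.080 = 81.147 sabins.
NR = 10·log₁₀(81.147/27.067) = 4.8 dB.

4.8 dB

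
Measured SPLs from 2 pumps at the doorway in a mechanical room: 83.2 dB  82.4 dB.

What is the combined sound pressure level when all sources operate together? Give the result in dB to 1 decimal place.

85.8 dB

Σ 10^(Lᵢ/10) = 3.827e+08.
L_total = 10·log₁₀(3.827e+08) = 85.8 dB.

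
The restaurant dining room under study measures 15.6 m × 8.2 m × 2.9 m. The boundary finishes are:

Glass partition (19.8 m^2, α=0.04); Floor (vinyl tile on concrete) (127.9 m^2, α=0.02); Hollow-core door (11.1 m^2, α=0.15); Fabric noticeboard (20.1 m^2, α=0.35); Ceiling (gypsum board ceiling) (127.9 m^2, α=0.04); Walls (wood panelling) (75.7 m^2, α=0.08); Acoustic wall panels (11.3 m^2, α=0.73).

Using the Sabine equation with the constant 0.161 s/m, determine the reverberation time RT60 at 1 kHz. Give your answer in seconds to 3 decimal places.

1.898 sec

Summing Sᵢαᵢ: 0.792 + 2.558 + 1.665 + 7.035 + 5.116 + 6.056 + 8.249 → A = 31.471 sabins.
Room volume: 370.968 m³.
T = 0.161 V/A = 0.161·370.968/31.471 = 1.898 s.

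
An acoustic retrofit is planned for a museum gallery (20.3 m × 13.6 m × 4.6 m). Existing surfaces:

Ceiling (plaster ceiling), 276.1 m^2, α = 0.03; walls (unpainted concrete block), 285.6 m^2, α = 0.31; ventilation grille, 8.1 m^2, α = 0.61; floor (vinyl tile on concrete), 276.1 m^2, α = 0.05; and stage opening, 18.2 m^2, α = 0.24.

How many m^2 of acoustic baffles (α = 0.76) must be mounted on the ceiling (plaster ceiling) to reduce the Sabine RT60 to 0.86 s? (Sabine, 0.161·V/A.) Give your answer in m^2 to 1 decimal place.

161.4

Summing Sᵢαᵢ: 8.283 + 88.536 + 4.941 + 13.805 + 4.368 → A₁ = 119.933 sabins.
V = 1269.968 m³. Target absorption A₂ = 0.161 × 1269.968 / 0.86 = 237.750 sabins.
ΔA needed = 237.750 − 119.933 = 117.817 sabins.
Each m^2 of panel replacing the ceiling (plaster ceiling) adds (0.76 − 0.03) = 0.73 sabins.
Panel area = 117.817 / 0.73 = 161.4 m^2.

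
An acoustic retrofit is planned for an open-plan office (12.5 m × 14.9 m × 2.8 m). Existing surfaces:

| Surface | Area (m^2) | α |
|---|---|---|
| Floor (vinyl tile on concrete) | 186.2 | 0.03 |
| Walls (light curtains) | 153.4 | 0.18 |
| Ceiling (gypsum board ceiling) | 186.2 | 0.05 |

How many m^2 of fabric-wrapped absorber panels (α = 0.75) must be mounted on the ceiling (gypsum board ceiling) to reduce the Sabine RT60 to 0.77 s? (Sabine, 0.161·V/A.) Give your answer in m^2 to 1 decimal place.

95.0

Equivalent absorption area: A₁ = 186.2×0.03 + 153.4×0.18 + 186.2×0.05 = 42.508 m^2.
Required A₂ = 0.161·521.5/0.77 = 109.041 sabins.
Absorption to add: 109.041 − 42.508 = 66.533 sabins.
Each m^2 of panel replacing the ceiling (gypsum board ceiling) adds (0.75 − 0.05) = 0.70 sabins.
Area = ΔA/Δα = 66.533/0.70 = 95.0 m^2.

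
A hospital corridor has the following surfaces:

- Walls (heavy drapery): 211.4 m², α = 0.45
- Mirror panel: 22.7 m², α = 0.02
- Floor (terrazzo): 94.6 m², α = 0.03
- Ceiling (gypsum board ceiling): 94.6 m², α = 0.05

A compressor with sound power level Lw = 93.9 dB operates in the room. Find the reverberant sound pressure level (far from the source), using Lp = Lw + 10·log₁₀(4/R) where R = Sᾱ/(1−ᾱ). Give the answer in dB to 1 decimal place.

78.6 dB

Σ(Sᵢαᵢ) = 211.4·0.45 + 22.7·0.02 + 94.6·0.03 + 94.6·0.05 = 103.152; total area S = 423.3 m².
ᾱ = 0.2437, so room constant R = A/(1−ᾱ) = 136.390 m².
Lp = 93.9 + 10·log₁₀(4/136.390) = 93.9 + (-15.33) = 78.6 dB.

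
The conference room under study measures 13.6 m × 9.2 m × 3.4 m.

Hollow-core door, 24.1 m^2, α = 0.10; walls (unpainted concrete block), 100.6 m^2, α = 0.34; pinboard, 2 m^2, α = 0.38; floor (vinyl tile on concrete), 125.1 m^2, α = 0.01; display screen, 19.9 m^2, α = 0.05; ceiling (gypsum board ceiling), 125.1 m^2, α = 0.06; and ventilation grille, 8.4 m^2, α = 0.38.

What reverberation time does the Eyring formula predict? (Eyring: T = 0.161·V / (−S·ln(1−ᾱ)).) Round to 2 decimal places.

1.27 s

S = Σ Sᵢ = 405.2 m^2.
Absorption A = 24.1×0.10 + 100.6×0.34 + 2×0.38 + 125.1×0.01 + 19.9×0.05 + 125.1×0.06 + 8.4×0.38 = 50.318 sabins.
ᾱ = 50.318 / 405.2 = 0.1242.
−S·ln(1−ᾱ) = −405.2 × ln(1 − 0.1242) = 53.737.
V = 13.6 × 9.2 × 3.4 = 425.408 m³.
RT60 = 0.161 × 425.408 / 53.737 = 1.27 s.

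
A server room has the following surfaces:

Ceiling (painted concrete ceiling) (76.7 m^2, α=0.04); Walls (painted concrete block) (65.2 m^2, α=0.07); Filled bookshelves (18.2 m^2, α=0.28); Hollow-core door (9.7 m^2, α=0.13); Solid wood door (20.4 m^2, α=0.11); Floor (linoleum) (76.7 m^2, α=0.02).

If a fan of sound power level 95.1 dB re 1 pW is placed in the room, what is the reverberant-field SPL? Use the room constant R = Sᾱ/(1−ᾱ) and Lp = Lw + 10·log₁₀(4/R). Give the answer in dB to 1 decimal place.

88.3 dB

A = 17.767 sabins; S = 266.9 m^2.
ᾱ = 17.767/266.9 = 0.0666; R = Sᾱ/(1−ᾱ) = 17.767/(1−0.0666) = 19.035 m^2.
Lp = 95.1 + 10·log₁₀(4/19.035) = 95.1 + (-6.77) = 88.3 dB.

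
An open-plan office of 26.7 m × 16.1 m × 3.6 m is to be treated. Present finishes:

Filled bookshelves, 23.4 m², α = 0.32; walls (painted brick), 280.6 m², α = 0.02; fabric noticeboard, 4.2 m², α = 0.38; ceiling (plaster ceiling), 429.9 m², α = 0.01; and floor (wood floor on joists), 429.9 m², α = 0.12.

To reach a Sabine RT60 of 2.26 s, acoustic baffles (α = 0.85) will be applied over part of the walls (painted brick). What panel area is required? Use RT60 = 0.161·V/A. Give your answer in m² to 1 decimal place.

A₁ = Σ Sᵢαᵢ = 23.4*0.32 + 280.6*0.02 + 4.2*0.38 + 429.9*0.01 + 429.9*0.12 = 70.583 sabins.
V = 1547.532 m³. Target absorption A₂ = 0.161 × 1547.532 / 2.26 = 110.245 sabins.
ΔA needed = 110.245 − 70.583 = 39.662 sabins.
Net gain per m²: Δα = 0.85 − 0.02 = 0.83.
Panel area = 39.662 / 0.83 = 47.8 m².

47.8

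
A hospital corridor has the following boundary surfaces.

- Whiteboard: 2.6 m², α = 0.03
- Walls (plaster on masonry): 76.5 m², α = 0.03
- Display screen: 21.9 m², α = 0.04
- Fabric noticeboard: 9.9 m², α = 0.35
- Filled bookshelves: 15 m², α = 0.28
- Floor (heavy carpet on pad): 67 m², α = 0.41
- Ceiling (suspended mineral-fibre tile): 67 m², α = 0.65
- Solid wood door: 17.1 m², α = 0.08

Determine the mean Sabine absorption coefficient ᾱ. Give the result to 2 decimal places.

Total surface area S = 277.0 m².
Weighted sum Σ Sα = 83.302.
ᾱ = 83.302 / 277.0 = 0.30.

0.30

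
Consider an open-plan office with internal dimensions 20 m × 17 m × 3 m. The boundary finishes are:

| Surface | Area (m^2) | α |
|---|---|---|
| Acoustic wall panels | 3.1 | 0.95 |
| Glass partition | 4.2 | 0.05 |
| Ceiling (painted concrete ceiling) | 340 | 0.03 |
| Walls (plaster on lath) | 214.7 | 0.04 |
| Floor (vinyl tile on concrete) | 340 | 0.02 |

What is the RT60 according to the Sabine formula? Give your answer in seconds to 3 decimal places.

Total absorption A = 3.1×0.95 + 4.2×0.05 + 340×0.03 + 214.7×0.04 + 340×0.02
  = 2.945 + 0.210 + 10.200 + 8.588 + 6.800 = 28.743 m^2 sabins.
Room volume: 1020 m³.
T = 0.161 V/A = 0.161·1020/28.743 = 5.713 s.

5.713 seconds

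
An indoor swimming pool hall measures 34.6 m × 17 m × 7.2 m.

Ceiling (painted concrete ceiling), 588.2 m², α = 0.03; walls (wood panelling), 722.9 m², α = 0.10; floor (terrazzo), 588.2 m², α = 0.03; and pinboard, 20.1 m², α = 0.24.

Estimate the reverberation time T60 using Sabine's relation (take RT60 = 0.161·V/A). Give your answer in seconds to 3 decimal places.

Summing Sᵢαᵢ: 17.646 + 72.290 + 17.646 + 4.824 → A = 112.406 sabins.
Room volume: 4235.04 m³.
Sabine: RT60 = 0.161 × 4235.04 / 112.406 = 6.066 s.

6.066 sec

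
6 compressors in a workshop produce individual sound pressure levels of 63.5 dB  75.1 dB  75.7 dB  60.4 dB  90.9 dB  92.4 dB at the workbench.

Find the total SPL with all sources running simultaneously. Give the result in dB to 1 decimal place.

94.8 dB

Σ 10^(Lᵢ/10) = 3.041e+09.
Combined level = 10 log₁₀(3.041e+09) = 94.8 dB.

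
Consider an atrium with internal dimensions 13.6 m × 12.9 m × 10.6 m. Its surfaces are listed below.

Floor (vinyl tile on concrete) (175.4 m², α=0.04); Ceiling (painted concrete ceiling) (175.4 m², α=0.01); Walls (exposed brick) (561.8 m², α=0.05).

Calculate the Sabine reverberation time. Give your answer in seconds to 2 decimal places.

8.12 s

Equivalent absorption area: A = 175.4×0.04 + 175.4×0.01 + 561.8×0.05 = 36.860 m².
Volume V = 13.6 × 12.9 × 10.6 = 1859.664 m³.
RT60 = 0.161 · V / A = 0.161 × 1859.664 / 36.860 = 8.12 s.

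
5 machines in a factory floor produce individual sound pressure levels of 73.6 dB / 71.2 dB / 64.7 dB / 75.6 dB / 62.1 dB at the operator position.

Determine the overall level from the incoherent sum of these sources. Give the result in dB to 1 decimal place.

Σ 10^(Lᵢ/10) = 7.697e+07.
Back to dB: 10·log₁₀ Σ = 78.9 dB.

78.9 dB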